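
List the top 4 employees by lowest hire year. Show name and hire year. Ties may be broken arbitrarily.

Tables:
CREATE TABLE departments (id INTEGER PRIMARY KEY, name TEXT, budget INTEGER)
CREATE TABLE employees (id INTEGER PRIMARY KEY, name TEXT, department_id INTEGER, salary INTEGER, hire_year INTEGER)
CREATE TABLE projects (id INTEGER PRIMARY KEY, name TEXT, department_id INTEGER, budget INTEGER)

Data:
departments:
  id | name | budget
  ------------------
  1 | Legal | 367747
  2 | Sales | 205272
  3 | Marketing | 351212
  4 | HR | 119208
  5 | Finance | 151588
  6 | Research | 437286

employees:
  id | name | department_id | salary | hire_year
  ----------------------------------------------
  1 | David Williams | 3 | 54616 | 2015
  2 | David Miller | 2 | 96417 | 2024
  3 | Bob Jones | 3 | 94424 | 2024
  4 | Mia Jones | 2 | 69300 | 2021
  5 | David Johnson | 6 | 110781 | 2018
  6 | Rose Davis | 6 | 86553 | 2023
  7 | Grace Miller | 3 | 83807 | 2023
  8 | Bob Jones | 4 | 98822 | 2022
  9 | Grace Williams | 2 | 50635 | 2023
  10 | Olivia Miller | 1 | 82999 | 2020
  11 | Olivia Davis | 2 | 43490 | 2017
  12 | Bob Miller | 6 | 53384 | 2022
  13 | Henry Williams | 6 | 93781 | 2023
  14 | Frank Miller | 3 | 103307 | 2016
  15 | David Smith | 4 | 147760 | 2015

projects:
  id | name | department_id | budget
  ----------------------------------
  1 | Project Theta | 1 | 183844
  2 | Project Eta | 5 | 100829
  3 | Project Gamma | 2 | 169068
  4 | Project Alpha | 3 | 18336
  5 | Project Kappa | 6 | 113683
SELECT name, hire_year FROM employees ORDER BY hire_year ASC LIMIT 4

Execution result:
name | hire_year
David Williams | 2015
David Smith | 2015
Frank Miller | 2016
Olivia Davis | 2017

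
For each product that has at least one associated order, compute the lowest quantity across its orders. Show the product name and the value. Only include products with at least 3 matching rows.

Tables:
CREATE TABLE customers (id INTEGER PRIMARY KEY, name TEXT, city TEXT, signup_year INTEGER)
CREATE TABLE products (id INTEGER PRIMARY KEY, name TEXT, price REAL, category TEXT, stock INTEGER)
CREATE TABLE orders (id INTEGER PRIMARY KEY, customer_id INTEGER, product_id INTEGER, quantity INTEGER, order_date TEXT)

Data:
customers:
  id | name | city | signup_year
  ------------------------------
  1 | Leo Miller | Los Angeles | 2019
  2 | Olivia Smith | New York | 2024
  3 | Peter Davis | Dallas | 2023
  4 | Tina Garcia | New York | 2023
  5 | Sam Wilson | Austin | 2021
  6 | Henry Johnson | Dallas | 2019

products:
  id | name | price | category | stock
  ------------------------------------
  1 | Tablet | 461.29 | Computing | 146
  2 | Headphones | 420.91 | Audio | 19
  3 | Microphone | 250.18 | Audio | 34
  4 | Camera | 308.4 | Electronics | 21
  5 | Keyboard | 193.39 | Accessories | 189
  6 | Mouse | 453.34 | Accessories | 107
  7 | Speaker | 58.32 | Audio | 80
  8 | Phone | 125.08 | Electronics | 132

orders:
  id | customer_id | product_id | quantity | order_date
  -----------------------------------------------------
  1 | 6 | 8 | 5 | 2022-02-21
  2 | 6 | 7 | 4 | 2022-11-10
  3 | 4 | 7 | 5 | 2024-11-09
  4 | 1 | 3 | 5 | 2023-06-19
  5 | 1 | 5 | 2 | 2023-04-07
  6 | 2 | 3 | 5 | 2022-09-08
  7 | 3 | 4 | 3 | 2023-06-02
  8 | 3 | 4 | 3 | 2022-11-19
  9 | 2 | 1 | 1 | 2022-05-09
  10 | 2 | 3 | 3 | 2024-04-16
SELECT p.name, MIN(c.quantity) AS min_quantity FROM orders c JOIN products p ON c.product_id = p.id GROUP BY p.id, p.name HAVING COUNT(*) >= 3

Execution result:
name | min_quantity
Microphone | 3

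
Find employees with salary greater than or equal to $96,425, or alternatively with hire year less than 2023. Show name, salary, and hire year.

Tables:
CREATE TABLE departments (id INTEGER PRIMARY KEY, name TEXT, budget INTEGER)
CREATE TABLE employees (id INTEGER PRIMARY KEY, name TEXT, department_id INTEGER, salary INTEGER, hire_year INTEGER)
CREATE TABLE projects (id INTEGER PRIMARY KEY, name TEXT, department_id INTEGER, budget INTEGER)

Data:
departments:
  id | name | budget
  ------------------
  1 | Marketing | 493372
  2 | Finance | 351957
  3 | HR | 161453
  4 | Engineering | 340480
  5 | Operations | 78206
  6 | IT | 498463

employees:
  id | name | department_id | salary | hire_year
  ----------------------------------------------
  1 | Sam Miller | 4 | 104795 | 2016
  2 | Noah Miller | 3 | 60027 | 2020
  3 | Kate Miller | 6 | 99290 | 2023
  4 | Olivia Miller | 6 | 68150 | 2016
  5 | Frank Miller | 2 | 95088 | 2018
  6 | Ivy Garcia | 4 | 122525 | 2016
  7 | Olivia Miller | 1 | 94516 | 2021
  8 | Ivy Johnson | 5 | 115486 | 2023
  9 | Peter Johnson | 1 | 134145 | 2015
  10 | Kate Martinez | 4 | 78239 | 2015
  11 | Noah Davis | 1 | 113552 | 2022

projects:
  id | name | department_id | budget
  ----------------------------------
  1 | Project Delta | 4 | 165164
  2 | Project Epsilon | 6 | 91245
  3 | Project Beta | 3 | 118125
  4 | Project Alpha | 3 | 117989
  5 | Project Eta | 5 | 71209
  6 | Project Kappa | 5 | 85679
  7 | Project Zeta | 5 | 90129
SELECT name, salary, hire_year FROM employees WHERE salary >= 96425 OR hire_year < 2023

Execution result:
name | salary | hire_year
Sam Miller | 104795 | 2016
Noah Miller | 60027 | 2020
Kate Miller | 99290 | 2023
Olivia Miller | 68150 | 2016
Frank Miller | 95088 | 2018
Ivy Garcia | 122525 | 2016
Olivia Miller | 94516 | 2021
Ivy Johnson | 115486 | 2023
Peter Johnson | 134145 | 2015
Kate Martinez | 78239 | 2015
Noah Davis | 113552 | 2022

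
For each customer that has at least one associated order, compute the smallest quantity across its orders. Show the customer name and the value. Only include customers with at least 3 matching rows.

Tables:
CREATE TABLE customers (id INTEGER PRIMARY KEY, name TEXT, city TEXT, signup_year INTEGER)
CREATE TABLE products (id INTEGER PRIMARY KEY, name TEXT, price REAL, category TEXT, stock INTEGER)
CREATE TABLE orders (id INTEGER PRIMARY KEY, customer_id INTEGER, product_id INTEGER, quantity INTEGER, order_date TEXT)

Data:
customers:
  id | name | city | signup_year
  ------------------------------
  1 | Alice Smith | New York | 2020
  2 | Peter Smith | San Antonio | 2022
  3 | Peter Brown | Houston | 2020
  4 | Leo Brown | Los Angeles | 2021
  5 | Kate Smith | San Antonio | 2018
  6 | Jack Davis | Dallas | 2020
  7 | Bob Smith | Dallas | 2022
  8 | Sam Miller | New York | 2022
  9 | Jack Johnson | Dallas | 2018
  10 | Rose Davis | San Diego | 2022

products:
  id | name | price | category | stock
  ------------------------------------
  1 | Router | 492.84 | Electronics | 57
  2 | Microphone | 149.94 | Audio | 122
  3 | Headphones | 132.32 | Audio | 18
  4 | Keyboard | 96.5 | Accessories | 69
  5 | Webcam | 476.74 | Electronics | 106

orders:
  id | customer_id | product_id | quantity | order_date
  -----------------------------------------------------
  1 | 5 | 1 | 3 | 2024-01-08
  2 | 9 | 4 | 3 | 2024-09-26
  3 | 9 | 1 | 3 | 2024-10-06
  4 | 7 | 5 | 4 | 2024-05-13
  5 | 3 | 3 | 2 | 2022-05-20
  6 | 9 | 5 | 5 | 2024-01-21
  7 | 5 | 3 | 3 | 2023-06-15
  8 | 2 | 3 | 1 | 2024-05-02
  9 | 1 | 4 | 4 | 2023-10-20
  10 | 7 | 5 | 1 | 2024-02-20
SELECT p.name, MIN(c.quantity) AS min_quantity FROM orders c JOIN customers p ON c.customer_id = p.id GROUP BY p.id, p.name HAVING COUNT(*) >= 3

Execution result:
name | min_quantity
Jack Johnson | 3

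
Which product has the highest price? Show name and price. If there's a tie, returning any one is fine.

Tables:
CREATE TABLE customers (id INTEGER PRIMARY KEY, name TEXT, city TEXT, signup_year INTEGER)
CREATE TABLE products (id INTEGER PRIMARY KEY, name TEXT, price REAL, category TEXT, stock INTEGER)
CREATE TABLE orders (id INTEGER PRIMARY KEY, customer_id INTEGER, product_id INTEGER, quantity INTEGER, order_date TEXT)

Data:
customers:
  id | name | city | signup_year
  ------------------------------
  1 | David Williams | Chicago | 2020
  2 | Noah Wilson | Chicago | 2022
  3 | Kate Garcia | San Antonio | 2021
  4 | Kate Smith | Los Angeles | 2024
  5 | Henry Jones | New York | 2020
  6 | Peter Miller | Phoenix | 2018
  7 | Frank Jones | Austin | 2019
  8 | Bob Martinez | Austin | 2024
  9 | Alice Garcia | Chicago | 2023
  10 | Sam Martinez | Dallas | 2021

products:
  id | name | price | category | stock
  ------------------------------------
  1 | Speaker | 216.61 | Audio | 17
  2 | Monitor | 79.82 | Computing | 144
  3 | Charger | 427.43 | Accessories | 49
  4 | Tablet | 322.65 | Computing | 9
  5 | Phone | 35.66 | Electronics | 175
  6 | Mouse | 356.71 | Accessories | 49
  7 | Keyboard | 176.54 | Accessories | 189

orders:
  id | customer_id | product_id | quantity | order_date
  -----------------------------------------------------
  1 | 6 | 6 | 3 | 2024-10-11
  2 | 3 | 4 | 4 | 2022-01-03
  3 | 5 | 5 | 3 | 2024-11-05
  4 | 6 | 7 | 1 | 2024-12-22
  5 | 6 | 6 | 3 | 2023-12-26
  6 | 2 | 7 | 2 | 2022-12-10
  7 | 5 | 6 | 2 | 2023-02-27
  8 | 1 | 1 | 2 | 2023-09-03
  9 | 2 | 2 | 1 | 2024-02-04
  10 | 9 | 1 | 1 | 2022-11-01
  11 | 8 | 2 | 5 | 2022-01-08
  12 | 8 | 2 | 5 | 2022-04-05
SELECT name, price FROM products ORDER BY price DESC LIMIT 1

Execution result:
name | price
Charger | 427.43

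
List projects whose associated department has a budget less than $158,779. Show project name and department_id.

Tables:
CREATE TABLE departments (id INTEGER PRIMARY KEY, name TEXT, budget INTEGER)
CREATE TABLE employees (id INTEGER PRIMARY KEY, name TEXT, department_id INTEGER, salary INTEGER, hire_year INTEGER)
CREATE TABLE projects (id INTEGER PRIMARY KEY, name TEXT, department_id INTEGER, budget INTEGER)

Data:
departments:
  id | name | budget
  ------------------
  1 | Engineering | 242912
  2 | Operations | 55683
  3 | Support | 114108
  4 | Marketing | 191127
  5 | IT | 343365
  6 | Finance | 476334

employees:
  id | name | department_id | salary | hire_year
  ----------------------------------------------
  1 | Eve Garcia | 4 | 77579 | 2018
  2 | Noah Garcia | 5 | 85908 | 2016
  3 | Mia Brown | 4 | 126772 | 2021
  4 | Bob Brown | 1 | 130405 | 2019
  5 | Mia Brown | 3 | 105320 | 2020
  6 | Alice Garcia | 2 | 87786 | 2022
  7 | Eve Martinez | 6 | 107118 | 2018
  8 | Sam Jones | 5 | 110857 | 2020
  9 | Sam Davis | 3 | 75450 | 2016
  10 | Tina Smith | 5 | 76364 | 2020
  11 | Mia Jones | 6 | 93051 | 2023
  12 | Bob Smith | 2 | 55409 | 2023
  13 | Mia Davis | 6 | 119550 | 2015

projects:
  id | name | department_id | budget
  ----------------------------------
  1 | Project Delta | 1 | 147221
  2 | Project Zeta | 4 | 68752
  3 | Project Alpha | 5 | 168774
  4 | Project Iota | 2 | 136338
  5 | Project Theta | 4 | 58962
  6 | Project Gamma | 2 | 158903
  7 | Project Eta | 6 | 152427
SELECT name, department_id FROM projects WHERE department_id IN (SELECT id FROM departments WHERE budget < 158779)

Execution result:
name | department_id
Project Iota | 2
Project Gamma | 2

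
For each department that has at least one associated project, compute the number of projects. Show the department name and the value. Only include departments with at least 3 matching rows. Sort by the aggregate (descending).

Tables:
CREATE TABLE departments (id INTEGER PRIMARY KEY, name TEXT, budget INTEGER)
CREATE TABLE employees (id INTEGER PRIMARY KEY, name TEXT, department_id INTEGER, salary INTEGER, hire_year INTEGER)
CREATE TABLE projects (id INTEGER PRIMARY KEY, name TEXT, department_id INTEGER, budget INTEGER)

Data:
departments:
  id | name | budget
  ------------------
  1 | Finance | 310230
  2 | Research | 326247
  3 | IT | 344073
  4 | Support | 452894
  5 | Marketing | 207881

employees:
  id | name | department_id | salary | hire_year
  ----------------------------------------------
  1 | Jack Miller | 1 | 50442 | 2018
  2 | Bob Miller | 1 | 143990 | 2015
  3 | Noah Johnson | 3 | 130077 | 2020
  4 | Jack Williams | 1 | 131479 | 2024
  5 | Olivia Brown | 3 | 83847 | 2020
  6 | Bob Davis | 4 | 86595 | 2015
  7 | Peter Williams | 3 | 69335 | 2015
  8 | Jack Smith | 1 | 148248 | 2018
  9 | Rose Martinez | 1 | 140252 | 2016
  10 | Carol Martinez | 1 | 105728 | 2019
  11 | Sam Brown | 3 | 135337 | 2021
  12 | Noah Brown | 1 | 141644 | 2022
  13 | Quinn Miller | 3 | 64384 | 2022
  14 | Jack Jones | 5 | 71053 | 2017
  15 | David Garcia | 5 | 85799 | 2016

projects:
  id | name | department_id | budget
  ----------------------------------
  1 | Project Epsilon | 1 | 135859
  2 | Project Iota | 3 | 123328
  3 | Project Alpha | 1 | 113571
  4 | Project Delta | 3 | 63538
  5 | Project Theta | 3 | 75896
SELECT p.name, COUNT(*) AS n FROM projects c JOIN departments p ON c.department_id = p.id GROUP BY p.id, p.name HAVING COUNT(*) >= 3 ORDER BY n DESC

Execution result:
name | n
IT | 3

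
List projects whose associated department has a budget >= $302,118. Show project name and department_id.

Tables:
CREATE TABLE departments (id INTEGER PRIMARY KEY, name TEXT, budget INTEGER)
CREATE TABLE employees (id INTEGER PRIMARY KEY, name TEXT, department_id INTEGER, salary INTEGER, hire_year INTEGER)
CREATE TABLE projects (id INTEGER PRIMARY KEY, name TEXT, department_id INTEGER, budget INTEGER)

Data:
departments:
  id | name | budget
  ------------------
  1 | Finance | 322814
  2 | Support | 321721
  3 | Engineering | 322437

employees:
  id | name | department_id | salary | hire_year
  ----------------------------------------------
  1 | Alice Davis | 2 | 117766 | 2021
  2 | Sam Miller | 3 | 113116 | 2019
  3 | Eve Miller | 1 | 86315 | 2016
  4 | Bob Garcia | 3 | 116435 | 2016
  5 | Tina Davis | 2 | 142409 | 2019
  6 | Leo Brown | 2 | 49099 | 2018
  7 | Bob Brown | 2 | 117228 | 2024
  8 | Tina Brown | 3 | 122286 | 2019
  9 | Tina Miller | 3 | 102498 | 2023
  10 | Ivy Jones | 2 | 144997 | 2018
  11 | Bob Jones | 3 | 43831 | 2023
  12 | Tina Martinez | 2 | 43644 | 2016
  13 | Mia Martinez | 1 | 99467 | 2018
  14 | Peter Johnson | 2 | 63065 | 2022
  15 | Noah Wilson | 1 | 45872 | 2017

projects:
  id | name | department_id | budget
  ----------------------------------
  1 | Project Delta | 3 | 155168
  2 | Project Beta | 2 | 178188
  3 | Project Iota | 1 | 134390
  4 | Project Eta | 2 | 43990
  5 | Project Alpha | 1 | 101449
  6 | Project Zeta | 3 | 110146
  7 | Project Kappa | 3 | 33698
SELECT name, department_id FROM projects WHERE department_id IN (SELECT id FROM departments WHERE budget >= 302118)

Execution result:
name | department_id
Project Delta | 3
Project Beta | 2
Project Iota | 1
Project Eta | 2
Project Alpha | 1
Project Zeta | 3
Project Kappa | 3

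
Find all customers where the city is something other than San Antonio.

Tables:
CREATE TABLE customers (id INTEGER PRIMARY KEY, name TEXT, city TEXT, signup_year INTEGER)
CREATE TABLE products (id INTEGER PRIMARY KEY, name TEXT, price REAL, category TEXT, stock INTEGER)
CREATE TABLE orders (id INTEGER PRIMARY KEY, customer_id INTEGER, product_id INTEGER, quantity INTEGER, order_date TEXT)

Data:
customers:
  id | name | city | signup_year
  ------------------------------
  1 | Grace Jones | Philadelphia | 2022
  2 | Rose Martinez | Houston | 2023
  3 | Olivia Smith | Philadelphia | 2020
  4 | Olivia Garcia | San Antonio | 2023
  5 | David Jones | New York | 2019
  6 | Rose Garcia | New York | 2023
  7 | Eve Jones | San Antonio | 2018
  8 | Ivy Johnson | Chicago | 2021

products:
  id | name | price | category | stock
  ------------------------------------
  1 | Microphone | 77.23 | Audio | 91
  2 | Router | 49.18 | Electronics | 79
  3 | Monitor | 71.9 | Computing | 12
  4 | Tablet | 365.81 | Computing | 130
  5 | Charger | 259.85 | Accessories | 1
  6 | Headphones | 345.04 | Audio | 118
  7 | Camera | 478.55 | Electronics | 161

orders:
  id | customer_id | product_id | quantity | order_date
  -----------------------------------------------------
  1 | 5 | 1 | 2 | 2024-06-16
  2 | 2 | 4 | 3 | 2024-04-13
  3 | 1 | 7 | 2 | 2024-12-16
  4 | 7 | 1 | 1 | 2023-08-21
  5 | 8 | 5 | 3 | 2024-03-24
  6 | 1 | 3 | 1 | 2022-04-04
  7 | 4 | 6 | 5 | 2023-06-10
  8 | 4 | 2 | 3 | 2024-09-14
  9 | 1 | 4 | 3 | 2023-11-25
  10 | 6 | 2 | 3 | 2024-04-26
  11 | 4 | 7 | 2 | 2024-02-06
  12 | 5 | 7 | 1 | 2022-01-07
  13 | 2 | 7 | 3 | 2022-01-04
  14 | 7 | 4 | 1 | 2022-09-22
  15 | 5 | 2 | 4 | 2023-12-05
SELECT name, city FROM customers WHERE city <> 'San Antonio'

Execution result:
name | city
Grace Jones | Philadelphia
Rose Martinez | Houston
Olivia Smith | Philadelphia
David Jones | New York
Rose Garcia | New York
Ivy Johnson | Chicago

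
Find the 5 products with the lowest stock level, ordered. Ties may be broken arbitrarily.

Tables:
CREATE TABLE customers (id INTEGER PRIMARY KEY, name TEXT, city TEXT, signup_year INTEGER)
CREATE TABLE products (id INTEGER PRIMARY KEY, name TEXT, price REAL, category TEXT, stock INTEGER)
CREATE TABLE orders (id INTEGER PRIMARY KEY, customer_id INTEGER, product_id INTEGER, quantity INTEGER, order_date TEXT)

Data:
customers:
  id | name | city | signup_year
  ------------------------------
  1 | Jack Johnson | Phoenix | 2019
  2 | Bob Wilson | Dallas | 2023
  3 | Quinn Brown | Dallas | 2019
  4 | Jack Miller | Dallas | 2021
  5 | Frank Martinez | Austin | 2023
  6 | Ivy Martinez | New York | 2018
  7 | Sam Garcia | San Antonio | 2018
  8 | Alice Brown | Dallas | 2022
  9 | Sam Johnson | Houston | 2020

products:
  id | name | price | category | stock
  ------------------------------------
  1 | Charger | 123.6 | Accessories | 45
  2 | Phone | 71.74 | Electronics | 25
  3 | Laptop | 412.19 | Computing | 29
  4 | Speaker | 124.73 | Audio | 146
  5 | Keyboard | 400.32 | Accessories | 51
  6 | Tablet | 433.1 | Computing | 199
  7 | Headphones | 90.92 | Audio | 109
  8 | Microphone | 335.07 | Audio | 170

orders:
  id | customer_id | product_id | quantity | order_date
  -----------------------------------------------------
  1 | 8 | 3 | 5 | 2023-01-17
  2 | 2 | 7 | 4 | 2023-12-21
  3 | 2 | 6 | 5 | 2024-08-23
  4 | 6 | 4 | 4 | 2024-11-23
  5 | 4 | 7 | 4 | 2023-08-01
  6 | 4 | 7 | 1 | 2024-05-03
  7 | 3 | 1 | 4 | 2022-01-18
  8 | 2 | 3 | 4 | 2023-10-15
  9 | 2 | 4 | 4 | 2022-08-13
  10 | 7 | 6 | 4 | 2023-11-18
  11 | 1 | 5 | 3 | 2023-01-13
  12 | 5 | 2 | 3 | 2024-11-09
SELECT name, stock FROM products ORDER BY stock ASC LIMIT 5

Execution result:
name | stock
Phone | 25
Laptop | 29
Charger | 45
Keyboard | 51
Headphones | 109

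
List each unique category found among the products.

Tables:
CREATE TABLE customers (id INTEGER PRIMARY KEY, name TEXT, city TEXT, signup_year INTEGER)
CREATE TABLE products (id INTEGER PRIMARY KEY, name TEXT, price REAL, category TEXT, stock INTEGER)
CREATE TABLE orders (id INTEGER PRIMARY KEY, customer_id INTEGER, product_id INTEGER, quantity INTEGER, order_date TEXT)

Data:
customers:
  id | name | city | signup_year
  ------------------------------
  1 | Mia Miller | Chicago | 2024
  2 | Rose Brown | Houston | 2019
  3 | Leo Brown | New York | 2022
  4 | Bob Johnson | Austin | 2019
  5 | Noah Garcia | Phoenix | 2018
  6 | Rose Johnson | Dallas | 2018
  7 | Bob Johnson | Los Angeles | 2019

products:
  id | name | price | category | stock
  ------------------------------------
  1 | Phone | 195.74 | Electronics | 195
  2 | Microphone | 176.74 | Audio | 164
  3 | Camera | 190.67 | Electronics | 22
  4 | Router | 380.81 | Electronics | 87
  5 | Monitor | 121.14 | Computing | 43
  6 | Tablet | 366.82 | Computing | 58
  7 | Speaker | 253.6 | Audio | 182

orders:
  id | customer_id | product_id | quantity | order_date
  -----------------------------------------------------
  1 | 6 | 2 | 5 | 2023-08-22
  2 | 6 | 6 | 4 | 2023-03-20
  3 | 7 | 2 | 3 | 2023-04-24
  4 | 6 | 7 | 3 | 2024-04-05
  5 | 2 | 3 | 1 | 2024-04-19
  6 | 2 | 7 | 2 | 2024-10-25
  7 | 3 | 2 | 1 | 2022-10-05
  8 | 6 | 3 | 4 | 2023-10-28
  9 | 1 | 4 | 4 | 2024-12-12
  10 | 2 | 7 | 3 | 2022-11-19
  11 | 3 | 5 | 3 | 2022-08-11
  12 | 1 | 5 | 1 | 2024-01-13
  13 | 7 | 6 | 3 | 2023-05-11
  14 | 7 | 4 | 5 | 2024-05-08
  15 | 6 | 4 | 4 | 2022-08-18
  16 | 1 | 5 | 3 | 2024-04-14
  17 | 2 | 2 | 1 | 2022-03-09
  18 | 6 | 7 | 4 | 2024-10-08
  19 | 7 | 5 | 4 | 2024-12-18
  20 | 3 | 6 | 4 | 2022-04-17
SELECT DISTINCT category FROM products

Execution result:
category
Electronics
Audio
Computing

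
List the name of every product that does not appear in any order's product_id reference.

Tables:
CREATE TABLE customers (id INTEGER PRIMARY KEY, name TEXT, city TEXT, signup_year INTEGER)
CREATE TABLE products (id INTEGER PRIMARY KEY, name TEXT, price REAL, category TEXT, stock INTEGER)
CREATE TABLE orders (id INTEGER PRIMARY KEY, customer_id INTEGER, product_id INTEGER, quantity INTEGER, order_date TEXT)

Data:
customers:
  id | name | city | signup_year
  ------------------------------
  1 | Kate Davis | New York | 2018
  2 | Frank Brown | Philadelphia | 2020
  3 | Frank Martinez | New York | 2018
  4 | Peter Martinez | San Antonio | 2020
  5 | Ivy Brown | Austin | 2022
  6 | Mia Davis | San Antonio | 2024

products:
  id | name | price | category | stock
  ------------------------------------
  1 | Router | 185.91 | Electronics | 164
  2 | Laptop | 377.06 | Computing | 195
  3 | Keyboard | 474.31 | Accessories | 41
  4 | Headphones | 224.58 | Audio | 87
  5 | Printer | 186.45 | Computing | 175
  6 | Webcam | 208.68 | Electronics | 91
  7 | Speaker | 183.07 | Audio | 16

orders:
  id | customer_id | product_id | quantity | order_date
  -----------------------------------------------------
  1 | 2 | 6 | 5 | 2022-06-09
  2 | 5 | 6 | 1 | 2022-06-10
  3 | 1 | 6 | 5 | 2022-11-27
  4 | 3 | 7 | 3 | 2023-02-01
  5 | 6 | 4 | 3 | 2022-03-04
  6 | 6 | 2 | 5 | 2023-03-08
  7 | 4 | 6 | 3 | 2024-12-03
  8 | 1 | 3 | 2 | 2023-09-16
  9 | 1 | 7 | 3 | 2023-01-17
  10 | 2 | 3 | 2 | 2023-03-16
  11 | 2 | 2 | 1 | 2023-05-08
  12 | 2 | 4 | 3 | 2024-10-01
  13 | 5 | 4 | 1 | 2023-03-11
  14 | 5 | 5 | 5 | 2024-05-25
SELECT p.name FROM products p LEFT JOIN orders c ON c.product_id = p.id WHERE c.id IS NULL

Execution result:
Router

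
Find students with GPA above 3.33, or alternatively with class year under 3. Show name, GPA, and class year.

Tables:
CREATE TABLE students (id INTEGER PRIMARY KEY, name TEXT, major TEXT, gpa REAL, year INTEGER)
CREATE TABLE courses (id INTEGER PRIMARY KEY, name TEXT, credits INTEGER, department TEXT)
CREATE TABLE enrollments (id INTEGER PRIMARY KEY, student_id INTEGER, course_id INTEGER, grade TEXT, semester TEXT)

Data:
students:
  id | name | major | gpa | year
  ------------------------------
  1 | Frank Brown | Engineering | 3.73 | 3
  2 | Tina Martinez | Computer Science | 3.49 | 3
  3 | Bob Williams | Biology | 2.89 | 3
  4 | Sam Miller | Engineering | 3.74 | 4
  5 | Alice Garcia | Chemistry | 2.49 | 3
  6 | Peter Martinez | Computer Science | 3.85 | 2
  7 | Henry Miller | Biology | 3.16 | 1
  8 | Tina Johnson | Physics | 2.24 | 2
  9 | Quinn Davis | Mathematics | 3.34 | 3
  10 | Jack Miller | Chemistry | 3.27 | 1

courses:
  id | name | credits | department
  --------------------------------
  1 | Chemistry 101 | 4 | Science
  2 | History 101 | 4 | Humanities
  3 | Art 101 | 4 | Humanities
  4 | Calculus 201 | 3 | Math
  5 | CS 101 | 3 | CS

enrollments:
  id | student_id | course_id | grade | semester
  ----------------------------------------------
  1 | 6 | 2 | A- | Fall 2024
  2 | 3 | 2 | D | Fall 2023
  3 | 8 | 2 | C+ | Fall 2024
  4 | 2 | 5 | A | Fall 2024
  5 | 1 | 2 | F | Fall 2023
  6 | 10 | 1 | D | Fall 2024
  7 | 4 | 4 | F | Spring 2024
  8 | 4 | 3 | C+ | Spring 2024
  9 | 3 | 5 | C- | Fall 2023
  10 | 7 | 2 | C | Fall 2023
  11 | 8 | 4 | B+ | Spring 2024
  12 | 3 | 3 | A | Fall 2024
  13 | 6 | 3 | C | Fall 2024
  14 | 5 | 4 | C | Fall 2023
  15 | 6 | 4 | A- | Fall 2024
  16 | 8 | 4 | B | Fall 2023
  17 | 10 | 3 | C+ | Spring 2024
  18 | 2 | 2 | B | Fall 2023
SELECT name, gpa, year FROM students WHERE gpa > 3.33 OR year < 3

Execution result:
name | gpa | year
Frank Brown | 3.73 | 3
Tina Martinez | 3.49 | 3
Sam Miller | 3.74 | 4
Peter Martinez | 3.85 | 2
Henry Miller | 3.16 | 1
Tina Johnson | 2.24 | 2
Quinn Davis | 3.34 | 3
Jack Miller | 3.27 | 1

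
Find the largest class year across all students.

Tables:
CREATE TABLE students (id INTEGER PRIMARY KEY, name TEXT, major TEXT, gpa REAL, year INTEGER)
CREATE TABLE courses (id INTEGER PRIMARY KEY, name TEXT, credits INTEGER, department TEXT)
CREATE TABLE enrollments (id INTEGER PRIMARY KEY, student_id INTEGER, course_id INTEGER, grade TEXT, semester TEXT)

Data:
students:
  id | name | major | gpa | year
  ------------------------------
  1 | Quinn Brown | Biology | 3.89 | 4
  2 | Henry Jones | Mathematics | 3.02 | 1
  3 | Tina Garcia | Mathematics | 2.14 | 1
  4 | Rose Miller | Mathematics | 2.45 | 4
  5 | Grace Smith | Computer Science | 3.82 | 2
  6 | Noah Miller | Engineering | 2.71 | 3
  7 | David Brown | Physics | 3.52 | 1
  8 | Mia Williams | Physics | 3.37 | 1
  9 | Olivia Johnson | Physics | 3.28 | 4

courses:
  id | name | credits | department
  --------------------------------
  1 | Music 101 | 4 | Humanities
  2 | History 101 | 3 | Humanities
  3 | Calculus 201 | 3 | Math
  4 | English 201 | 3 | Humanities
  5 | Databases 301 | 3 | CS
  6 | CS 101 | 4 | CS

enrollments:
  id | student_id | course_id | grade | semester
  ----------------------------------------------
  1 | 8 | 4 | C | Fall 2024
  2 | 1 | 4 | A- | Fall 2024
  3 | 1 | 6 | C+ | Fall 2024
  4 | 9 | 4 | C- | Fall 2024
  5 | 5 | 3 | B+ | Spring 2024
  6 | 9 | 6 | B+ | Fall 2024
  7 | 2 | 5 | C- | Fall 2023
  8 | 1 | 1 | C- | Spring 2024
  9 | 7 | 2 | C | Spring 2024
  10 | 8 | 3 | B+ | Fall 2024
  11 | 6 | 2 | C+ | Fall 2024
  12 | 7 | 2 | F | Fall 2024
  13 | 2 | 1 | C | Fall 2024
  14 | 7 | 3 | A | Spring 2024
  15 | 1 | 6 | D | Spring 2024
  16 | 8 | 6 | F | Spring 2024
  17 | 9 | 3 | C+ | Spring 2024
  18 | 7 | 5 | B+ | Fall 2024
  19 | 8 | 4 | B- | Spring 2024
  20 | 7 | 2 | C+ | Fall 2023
SELECT MAX(year) FROM students

Execution result:
4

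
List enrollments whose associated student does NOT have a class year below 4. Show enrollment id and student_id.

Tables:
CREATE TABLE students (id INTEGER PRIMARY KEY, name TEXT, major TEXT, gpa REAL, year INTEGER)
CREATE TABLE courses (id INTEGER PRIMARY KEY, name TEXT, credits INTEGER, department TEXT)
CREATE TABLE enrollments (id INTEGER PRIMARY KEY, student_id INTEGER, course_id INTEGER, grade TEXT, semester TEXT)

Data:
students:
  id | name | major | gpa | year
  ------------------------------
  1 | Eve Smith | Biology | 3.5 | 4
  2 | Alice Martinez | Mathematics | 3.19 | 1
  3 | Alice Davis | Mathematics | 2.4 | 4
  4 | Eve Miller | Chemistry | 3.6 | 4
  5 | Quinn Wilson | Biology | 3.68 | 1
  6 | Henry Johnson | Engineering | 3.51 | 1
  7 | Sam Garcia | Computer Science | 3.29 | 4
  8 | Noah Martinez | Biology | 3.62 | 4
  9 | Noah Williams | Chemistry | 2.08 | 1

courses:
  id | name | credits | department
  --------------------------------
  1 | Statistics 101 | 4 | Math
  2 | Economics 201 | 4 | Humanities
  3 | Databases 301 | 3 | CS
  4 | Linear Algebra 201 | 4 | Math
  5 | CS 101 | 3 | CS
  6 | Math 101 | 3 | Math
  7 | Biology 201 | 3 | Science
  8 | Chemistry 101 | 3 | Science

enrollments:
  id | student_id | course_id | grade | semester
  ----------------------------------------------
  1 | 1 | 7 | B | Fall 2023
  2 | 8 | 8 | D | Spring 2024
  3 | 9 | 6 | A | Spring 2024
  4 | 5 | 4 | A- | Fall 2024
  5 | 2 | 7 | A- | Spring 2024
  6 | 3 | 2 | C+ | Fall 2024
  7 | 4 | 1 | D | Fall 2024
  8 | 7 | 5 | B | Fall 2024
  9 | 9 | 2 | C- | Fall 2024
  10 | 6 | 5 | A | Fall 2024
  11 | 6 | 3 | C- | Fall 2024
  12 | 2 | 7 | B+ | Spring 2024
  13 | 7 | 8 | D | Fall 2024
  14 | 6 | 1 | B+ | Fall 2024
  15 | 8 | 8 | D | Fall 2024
SELECT id, student_id FROM enrollments WHERE student_id NOT IN (SELECT id FROM students WHERE year < 4)

Execution result:
id | student_id
1 | 1
2 | 8
6 | 3
7 | 4
8 | 7
13 | 7
15 | 8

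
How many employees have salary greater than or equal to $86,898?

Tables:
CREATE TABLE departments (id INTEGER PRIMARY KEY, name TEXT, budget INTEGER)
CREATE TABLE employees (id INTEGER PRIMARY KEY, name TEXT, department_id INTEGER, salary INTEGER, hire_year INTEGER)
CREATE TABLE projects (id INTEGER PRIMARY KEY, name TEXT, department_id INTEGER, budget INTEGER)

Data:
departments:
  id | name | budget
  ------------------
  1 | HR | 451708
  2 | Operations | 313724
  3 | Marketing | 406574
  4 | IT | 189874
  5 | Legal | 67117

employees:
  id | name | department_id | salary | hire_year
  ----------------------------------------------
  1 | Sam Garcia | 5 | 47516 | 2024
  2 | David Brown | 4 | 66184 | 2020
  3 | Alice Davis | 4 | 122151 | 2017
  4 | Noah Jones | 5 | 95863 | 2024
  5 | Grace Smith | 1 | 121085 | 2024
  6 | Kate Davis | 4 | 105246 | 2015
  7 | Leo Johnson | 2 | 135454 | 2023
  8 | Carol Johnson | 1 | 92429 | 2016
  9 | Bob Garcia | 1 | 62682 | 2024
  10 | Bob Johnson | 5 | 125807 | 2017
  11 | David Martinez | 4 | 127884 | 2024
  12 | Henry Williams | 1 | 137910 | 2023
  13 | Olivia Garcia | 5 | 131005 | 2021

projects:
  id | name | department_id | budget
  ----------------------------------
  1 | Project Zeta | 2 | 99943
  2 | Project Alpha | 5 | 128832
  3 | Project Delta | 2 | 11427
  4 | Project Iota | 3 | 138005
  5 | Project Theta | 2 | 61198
SELECT COUNT(*) FROM employees WHERE salary >= 86898

Execution result:
10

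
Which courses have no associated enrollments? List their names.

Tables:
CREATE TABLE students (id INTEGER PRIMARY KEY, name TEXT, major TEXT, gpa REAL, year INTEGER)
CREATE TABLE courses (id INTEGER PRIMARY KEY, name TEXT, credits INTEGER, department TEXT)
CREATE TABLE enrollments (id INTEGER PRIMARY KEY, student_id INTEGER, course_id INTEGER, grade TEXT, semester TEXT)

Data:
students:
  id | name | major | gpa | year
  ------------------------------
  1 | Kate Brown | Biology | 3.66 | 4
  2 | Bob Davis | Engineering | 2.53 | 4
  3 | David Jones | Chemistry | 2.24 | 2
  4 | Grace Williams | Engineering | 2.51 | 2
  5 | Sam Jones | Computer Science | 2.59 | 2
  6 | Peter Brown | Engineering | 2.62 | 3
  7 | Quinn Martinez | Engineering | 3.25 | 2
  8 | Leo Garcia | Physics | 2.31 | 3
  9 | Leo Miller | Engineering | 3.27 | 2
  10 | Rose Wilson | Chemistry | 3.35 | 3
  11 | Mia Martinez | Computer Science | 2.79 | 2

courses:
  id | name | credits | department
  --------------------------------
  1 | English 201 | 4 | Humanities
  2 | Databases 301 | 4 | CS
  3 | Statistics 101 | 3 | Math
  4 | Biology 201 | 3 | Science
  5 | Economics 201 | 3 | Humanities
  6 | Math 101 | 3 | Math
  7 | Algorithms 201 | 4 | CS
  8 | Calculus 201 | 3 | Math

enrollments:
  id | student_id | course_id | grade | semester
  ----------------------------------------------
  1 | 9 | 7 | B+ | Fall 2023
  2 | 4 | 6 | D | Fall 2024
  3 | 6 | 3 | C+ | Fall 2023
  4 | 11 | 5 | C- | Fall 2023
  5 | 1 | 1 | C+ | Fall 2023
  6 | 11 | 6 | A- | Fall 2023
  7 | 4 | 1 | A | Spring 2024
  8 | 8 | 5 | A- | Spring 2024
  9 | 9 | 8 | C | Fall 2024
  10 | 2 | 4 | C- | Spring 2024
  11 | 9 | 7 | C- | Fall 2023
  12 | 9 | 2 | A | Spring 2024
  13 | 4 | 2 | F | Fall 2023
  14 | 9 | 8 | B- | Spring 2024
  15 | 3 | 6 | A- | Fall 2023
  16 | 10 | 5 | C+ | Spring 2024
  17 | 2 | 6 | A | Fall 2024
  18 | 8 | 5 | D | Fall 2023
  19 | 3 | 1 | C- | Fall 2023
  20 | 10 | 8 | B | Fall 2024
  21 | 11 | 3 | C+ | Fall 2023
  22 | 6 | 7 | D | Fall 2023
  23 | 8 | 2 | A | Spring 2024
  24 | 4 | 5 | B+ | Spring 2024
SELECT p.name FROM courses p LEFT JOIN enrollments c ON c.course_id = p.id WHERE c.id IS NULL

Execution result:
(no rows)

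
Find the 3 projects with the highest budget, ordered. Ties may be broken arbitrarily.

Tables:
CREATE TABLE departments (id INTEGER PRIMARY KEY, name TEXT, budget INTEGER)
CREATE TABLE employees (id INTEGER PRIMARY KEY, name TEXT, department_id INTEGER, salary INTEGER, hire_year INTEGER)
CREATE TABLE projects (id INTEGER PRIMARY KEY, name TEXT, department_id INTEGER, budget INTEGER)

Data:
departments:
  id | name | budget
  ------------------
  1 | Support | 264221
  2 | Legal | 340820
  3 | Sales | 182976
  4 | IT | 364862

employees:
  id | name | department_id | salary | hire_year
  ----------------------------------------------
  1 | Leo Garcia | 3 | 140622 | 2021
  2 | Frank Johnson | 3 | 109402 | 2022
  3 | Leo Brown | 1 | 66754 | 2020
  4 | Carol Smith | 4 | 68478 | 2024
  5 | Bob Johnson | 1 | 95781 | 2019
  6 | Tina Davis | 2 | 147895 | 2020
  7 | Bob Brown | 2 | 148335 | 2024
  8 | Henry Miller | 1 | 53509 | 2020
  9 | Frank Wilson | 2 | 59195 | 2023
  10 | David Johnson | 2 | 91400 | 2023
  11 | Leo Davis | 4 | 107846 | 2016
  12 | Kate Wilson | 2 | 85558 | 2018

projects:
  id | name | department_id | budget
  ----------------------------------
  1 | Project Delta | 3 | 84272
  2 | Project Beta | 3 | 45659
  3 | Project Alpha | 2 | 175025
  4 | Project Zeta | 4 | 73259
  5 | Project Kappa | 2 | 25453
SELECT name, budget FROM projects ORDER BY budget DESC LIMIT 3

Execution result:
name | budget
Project Alpha | 175025
Project Delta | 84272
Project Zeta | 73259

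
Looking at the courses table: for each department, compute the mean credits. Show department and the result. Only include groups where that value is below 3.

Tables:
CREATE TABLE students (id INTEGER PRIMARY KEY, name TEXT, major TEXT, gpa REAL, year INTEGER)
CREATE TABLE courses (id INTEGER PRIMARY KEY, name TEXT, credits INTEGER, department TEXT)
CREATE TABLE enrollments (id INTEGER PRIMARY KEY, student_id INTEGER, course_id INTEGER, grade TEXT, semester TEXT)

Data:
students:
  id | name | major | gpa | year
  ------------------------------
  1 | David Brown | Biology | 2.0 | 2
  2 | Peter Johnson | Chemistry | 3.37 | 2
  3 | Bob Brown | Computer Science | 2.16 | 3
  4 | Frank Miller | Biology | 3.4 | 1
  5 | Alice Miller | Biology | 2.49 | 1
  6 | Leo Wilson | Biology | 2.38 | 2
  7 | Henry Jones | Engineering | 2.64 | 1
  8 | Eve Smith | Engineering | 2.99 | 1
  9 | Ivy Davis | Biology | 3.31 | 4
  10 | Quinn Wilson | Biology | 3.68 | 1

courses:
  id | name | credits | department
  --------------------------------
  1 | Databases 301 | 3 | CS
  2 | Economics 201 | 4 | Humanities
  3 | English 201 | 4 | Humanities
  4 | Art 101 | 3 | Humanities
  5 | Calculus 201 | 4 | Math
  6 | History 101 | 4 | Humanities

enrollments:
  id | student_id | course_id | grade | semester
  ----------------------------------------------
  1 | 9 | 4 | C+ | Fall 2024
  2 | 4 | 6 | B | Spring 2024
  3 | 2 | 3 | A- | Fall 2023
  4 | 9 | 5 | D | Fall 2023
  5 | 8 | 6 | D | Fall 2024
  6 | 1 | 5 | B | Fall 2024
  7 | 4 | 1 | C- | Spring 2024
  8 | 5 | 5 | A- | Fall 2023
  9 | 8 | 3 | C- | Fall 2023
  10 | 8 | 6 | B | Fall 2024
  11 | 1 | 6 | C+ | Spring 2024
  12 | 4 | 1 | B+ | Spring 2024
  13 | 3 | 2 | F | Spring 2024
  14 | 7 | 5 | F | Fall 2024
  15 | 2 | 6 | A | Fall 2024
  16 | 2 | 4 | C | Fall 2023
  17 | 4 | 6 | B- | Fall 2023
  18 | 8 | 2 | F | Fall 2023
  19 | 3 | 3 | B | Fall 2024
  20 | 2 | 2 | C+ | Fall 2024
SELECT department, AVG(credits) AS avg_credits FROM courses GROUP BY department HAVING AVG(credits) < 3

Execution result:
(no rows)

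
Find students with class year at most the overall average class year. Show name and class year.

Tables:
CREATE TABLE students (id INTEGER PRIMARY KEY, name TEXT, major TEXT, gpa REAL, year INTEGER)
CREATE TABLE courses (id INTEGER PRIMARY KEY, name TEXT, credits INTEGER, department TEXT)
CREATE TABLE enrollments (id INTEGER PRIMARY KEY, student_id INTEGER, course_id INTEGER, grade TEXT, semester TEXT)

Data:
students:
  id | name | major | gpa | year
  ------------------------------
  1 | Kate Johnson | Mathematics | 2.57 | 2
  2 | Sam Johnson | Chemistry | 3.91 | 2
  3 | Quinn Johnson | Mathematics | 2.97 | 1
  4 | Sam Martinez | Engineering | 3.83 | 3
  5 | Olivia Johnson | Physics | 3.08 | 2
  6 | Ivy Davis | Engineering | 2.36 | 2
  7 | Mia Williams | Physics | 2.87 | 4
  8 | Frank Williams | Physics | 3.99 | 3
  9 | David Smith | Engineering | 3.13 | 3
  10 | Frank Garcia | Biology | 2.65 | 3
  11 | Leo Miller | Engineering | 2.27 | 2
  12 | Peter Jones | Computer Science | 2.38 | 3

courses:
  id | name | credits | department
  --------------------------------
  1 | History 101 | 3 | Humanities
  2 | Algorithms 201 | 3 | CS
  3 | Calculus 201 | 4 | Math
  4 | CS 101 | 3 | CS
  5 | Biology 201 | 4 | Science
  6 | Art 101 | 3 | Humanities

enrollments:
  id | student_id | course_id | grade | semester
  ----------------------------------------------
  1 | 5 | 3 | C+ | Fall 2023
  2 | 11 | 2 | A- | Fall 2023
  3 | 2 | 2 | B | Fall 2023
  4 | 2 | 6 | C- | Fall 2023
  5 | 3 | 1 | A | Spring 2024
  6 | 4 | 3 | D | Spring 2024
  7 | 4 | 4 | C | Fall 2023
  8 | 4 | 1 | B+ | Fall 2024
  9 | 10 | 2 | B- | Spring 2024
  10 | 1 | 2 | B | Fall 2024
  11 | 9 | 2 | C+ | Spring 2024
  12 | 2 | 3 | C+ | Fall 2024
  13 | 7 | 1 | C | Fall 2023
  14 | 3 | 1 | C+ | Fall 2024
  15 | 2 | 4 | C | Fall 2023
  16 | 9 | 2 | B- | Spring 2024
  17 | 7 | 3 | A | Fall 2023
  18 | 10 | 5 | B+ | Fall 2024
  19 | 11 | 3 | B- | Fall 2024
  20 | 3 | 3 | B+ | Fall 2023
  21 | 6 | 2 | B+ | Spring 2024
SELECT name, year FROM students WHERE year <= (SELECT AVG(year) FROM students)

Execution result:
name | year
Kate Johnson | 2
Sam Johnson | 2
Quinn Johnson | 1
Olivia Johnson | 2
Ivy Davis | 2
Leo Miller | 2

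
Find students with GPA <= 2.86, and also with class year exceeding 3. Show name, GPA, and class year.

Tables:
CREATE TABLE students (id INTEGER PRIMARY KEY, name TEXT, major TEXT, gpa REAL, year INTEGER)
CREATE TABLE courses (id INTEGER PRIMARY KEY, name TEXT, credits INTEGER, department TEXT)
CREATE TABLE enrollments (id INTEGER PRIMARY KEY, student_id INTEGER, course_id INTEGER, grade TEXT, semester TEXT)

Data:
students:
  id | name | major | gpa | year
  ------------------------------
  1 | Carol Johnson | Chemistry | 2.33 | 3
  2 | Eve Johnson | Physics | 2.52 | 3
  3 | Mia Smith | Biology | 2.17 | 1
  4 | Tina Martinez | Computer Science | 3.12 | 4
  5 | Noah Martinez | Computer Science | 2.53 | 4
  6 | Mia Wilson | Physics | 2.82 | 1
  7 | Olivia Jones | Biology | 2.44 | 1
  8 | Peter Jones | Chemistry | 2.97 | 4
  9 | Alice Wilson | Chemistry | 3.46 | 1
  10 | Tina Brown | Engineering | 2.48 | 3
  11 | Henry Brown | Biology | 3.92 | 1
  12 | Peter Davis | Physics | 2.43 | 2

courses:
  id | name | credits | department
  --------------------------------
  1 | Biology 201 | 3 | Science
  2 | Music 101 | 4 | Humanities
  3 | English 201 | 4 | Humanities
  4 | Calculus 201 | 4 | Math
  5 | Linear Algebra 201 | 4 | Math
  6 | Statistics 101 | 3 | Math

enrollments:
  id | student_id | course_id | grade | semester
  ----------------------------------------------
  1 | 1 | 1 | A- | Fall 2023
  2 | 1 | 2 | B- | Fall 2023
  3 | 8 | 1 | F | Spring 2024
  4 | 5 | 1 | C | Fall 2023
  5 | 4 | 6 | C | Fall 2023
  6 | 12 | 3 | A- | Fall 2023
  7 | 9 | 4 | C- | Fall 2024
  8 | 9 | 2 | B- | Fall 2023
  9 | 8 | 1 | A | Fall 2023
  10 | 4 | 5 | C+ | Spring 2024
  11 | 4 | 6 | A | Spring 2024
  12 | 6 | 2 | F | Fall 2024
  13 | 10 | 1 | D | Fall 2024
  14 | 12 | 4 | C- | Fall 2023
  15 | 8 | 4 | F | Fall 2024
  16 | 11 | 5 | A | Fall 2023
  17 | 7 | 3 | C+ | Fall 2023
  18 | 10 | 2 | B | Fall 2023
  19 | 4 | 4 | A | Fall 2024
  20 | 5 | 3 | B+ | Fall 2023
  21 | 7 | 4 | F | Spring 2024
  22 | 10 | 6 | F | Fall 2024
SELECT name, gpa, year FROM students WHERE gpa <= 2.86 AND year > 3

Execution result:
name | gpa | year
Noah Martinez | 2.53 | 4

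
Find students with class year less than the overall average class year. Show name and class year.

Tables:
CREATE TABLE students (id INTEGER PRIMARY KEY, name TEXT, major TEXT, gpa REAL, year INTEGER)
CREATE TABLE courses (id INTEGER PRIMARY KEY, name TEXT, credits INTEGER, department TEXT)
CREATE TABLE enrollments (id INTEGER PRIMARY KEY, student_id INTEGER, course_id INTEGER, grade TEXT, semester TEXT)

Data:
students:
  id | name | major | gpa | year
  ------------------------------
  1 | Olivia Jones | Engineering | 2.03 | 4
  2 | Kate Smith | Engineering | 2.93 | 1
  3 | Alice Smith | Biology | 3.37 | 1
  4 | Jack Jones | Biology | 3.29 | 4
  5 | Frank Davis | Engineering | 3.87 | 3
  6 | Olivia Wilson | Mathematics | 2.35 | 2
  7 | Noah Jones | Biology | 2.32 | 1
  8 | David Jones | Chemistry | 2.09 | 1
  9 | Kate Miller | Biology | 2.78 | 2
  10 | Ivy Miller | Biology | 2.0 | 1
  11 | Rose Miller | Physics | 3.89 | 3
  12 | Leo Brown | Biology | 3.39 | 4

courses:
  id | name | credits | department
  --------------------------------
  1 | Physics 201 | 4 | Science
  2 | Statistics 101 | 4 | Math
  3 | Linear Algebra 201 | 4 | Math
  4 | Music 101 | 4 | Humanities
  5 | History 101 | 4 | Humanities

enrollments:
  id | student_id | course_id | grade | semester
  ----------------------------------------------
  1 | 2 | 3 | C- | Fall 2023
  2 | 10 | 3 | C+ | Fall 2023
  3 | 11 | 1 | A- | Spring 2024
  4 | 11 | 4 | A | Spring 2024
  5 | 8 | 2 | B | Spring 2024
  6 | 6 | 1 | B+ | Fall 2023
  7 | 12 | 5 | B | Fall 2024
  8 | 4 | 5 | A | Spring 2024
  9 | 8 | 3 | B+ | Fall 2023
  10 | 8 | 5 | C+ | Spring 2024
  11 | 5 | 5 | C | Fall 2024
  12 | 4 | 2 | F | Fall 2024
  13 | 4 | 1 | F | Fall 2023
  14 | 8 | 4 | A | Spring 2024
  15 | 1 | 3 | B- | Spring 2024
SELECT name, year FROM students WHERE year < (SELECT AVG(year) FROM students)

Execution result:
name | year
Kate Smith | 1
Alice Smith | 1
Olivia Wilson | 2
Noah Jones | 1
David Jones | 1
Kate Miller | 2
Ivy Miller | 1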